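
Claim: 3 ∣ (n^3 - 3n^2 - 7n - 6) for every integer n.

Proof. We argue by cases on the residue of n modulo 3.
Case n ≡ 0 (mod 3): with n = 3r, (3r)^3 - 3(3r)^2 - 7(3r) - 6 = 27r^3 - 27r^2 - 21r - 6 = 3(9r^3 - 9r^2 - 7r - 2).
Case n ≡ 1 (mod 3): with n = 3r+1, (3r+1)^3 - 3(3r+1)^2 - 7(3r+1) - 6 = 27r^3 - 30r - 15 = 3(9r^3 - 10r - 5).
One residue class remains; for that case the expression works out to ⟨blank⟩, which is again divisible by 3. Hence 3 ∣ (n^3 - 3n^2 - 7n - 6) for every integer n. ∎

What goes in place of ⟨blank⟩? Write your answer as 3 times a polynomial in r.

Only n ≡ 2 (mod 3) is unaccounted for. Put n = 3r+2:
(3r+2)^3 - 3(3r+2)^2 - 7(3r+2) - 6 expands to 27r^3 + 27r^2 - 21r - 24,
and factoring out 3 leaves 3(9r^3 + 9r^2 - 7r - 8).

3(9r^3 + 9r^2 - 7r - 8)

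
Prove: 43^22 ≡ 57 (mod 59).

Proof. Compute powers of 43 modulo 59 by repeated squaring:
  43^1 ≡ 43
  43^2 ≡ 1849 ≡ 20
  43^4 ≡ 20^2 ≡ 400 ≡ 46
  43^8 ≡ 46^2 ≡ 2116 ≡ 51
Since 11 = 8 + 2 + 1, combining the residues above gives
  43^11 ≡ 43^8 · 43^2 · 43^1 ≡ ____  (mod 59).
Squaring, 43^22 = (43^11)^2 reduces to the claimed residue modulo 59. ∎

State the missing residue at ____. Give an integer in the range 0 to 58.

23

Multiply the listed residues: 51 · 20 · 43 = 1020 → 43860.
Reducing modulo 59: 43860 = 743·59 + 23, so 43^11 ≡ 23.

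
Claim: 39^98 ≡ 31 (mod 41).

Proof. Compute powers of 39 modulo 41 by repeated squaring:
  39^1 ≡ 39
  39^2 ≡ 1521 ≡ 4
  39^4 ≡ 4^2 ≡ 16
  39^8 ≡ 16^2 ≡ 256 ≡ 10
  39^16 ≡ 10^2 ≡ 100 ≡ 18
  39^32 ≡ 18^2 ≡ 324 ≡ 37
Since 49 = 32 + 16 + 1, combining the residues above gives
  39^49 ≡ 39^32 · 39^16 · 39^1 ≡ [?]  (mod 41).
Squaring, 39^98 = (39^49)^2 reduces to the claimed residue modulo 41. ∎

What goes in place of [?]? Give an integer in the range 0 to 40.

Multiply the listed residues: 37 · 18 · 39 = 666 → 25974.
Reducing modulo 41: 25974 = 633·41 + 21, so 39^49 ≡ 21.

21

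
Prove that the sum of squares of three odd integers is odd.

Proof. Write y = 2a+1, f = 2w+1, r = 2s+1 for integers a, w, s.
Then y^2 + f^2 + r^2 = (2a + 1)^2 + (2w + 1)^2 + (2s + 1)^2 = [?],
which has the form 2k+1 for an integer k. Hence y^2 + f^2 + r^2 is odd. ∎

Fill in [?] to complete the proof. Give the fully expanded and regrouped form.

2(2a^2 + 2a + 2s^2 + 2s + 2w^2 + 2w + 1) + 1

Expanding: (2a + 1)^2 + (2w + 1)^2 + (2s + 1)^2 = 4a^2 + 4a + 4s^2 + 4s + 4w^2 + 4w + 3.
Every term except the constant is even, so this is 2(2a^2 + 2a + 2s^2 + 2s + 2w^2 + 2w + 1) + 1,
and 2a^2 + 2a + 2s^2 + 2s + 2w^2 + 2w + 1 ∈ ℤ gives the required form.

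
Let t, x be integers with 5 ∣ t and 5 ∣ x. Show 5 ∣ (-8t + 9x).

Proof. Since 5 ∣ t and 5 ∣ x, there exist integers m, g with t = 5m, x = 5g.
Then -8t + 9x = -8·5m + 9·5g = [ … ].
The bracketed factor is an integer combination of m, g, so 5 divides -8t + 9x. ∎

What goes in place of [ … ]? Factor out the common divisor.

5(9g - 8m)

Each term has a factor of 5: -8·5m + 9·5g = 5·(9g - 8m).
Since 9g - 8m is an integer, 5 ∣ (-8t + 9x).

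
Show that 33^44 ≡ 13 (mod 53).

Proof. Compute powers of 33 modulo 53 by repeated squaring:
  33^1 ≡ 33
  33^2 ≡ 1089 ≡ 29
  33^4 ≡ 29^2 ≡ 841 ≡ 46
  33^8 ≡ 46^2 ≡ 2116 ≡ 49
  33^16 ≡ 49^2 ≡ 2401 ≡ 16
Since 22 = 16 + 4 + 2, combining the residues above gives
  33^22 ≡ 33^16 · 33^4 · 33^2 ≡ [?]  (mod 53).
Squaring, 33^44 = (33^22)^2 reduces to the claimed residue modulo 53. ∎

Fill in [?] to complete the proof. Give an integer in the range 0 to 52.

38

Multiply the listed residues: 16 · 46 · 29 = 736 → 21344.
Reducing modulo 53: 21344 = 402·53 + 38, so 33^22 ≡ 38.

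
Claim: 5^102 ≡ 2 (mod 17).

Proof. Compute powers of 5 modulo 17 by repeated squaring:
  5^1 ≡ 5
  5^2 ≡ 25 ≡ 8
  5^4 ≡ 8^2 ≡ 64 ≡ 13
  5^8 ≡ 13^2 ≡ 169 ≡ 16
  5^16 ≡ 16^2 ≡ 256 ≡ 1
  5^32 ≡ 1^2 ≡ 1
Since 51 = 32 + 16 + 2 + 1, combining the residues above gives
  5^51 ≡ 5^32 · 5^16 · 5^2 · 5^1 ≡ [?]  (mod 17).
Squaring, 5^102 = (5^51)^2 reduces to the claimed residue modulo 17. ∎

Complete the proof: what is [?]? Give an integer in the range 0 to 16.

5^32 · 5^16 · 5^2 · 5^1 ≡ 1 · 1 · 8 · 5 = 40.
40 mod 17 = 6, so 5^51 ≡ 6 (mod 17).

6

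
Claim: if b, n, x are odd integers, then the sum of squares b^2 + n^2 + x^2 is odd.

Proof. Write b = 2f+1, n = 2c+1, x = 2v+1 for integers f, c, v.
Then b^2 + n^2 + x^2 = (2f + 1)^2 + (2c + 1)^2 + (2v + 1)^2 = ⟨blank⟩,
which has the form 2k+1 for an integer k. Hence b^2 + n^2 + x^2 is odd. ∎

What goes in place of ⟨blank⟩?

2(2c^2 + 2c + 2f^2 + 2f + 2v^2 + 2v + 1) + 1

Expanding: (2f + 1)^2 + (2c + 1)^2 + (2v + 1)^2 = 4c^2 + 4c + 4f^2 + 4f + 4v^2 + 4v + 3.
Every term except the constant is even, so this is 2(2c^2 + 2c + 2f^2 + 2f + 2v^2 + 2v + 1) + 1,
and 2c^2 + 2c + 2f^2 + 2f + 2v^2 + 2v + 1 ∈ ℤ gives the required form.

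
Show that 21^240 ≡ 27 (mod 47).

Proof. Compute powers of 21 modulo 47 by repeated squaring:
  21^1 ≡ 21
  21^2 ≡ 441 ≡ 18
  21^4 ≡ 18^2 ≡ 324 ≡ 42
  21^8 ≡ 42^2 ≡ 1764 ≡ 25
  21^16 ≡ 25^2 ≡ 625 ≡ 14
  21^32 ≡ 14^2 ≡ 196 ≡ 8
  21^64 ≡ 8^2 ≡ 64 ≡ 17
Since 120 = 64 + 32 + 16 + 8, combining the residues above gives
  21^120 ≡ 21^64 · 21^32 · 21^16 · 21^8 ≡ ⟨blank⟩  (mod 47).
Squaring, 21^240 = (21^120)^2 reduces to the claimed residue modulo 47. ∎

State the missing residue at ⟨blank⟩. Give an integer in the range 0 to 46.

Multiply the listed residues: 17 · 8 · 14 · 25 = 136 → 1904 → 47600.
Reducing modulo 47: 47600 = 1012·47 + 36, so 21^120 ≡ 36.

36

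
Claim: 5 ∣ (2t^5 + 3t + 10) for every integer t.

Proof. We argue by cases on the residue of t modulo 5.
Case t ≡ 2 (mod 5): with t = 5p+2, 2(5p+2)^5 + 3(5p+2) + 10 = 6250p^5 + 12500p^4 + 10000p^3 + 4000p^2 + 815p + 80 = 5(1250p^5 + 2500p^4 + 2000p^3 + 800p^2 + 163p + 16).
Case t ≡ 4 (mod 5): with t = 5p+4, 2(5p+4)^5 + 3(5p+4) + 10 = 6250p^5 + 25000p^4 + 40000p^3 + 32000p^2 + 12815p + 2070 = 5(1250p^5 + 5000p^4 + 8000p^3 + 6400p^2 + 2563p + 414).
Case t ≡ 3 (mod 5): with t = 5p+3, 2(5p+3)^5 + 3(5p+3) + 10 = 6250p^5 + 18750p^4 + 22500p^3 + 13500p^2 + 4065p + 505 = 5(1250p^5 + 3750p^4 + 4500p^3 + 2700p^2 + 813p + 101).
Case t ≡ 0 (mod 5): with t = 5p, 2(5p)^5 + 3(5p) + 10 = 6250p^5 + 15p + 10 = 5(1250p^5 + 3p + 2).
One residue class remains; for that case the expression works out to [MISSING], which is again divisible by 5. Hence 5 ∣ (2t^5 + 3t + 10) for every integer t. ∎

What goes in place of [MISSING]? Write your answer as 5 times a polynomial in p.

5(1250p^5 + 1250p^4 + 500p^3 + 100p^2 + 13p + 3)

The residues treated are {2, 4, 3, 0}, so the missing case is t ≡ 1 (mod 5); write t = 5p+1.
Then 2(5p+1)^5 + 3(5p+1) + 10 = 6250p^5 + 6250p^4 + 2500p^3 + 500p^2 + 65p + 15 = 5(1250p^5 + 1250p^4 + 500p^3 + 100p^2 + 13p + 3).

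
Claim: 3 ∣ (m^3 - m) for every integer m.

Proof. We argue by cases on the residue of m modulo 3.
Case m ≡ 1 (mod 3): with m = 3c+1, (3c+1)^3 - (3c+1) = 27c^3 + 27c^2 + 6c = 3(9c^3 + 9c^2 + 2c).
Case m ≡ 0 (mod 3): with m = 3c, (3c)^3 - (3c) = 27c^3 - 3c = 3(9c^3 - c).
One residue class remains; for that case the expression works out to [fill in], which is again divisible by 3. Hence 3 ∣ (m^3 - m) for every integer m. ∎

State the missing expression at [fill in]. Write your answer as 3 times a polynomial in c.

Only m ≡ 2 (mod 3) is unaccounted for. Put m = 3c+2:
(3c+2)^3 - (3c+2) expands to 27c^3 + 54c^2 + 33c + 6,
and factoring out 3 leaves 3(9c^3 + 18c^2 + 11c + 2).

3(9c^3 + 18c^2 + 11c + 2)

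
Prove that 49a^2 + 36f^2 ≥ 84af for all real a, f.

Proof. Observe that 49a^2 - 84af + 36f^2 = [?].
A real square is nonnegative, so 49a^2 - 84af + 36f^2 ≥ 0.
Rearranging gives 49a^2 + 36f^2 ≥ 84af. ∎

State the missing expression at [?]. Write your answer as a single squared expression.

49a^2 - 84af + 36f^2 is a perfect-square trinomial: the outer terms are (7a)^2 and (6f)^2, and the cross term is -2·7a·6f.
So 49a^2 - 84af + 36f^2 = (7a - 6f)^2 ≥ 0.

(7a - 6f)^2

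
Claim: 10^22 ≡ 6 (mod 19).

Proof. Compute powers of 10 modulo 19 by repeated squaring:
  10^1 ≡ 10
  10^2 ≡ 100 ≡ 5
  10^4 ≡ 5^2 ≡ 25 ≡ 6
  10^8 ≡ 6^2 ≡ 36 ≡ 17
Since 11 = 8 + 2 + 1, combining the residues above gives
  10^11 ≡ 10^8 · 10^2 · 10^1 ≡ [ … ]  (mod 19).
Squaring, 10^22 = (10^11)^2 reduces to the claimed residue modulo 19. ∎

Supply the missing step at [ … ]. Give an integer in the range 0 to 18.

Multiply the listed residues: 17 · 5 · 10 = 85 → 850.
Reducing modulo 19: 850 = 44·19 + 14, so 10^11 ≡ 14.

14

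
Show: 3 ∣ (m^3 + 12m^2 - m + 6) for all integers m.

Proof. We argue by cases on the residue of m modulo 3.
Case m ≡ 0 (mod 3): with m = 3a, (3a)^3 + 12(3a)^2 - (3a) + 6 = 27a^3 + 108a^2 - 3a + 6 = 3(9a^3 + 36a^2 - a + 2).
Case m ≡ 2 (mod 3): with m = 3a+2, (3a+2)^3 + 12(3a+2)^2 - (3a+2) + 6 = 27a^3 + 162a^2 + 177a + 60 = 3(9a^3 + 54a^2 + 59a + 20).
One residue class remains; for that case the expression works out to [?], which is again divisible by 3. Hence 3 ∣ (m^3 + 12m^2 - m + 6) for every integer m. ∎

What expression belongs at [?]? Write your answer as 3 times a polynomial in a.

3(9a^3 + 45a^2 + 26a + 6)

The residues treated are {0, 2}, so the missing case is m ≡ 1 (mod 3); write m = 3a+1.
Then (3a+1)^3 + 12(3a+1)^2 - (3a+1) + 6 = 27a^3 + 135a^2 + 78a + 18 = 3(9a^3 + 45a^2 + 26a + 6).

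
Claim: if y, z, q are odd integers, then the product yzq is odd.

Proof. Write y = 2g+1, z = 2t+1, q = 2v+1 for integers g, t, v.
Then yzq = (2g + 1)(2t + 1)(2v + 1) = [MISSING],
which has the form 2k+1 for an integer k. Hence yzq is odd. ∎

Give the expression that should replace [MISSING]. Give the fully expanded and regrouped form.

Expanding: (2g + 1)(2t + 1)(2v + 1) = 8gtv + 4gt + 4gv + 2g + 4tv + 2t + 2v + 1.
Every term except the constant is even, so this is 2(4gtv + 2gt + 2gv + g + 2tv + t + v) + 1,
and 4gtv + 2gt + 2gv + g + 2tv + t + v ∈ ℤ gives the required form.

2(4gtv + 2gt + 2gv + g + 2tv + t + v) + 1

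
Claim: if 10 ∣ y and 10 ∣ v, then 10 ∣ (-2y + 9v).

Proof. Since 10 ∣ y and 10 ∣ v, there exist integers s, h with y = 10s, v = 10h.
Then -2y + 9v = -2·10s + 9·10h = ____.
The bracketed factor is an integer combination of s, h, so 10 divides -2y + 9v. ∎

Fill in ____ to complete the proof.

10(9h - 2s)

Pull the common 10 out of every term: -2·10s + 9·10h = 10(9h - 2s).
9h - 2s is an integer, which exhibits the divisibility.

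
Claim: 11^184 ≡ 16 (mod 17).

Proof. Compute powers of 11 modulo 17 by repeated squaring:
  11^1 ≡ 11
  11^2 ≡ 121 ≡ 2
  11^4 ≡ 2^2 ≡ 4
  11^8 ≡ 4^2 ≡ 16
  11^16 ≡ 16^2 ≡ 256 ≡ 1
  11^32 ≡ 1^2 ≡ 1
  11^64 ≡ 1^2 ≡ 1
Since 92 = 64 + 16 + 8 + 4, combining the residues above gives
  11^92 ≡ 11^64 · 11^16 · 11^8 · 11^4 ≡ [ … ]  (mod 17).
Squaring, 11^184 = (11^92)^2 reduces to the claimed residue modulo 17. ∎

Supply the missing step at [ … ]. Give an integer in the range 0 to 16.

Multiply the listed residues: 1 · 1 · 16 · 4 = 1 → 16 → 64.
Reducing modulo 17: 64 = 3·17 + 13, so 11^92 ≡ 13.

13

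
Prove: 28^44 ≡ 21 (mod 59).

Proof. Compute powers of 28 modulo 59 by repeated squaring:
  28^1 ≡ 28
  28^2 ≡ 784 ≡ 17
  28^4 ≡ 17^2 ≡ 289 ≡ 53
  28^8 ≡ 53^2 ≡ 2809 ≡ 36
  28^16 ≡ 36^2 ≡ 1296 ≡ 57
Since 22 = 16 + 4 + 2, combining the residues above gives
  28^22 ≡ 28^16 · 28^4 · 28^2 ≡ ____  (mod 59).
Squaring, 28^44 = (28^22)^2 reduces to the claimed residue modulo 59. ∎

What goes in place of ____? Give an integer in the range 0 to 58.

27

Multiply the listed residues: 57 · 53 · 17 = 3021 → 51357.
Reducing modulo 59: 51357 = 870·59 + 27, so 28^22 ≡ 27.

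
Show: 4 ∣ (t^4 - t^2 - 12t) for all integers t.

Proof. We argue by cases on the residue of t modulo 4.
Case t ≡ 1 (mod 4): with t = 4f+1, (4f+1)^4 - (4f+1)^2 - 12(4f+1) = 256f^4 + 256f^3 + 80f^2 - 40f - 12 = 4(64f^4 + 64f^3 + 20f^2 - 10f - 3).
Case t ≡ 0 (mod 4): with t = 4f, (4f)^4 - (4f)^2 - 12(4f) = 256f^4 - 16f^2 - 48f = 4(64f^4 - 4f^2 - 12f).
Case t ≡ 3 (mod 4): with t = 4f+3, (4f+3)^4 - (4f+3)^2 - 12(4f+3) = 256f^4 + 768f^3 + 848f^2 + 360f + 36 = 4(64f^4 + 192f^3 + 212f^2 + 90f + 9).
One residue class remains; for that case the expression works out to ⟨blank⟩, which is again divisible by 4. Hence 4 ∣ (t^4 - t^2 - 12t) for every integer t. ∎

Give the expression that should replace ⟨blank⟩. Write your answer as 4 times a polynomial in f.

4(64f^4 + 128f^3 + 92f^2 + 16f - 3)

The residues treated are {1, 0, 3}, so the missing case is t ≡ 2 (mod 4); write t = 4f+2.
Then (4f+2)^4 - (4f+2)^2 - 12(4f+2) = 256f^4 + 512f^3 + 368f^2 + 64f - 12 = 4(64f^4 + 128f^3 + 92f^2 + 16f - 3).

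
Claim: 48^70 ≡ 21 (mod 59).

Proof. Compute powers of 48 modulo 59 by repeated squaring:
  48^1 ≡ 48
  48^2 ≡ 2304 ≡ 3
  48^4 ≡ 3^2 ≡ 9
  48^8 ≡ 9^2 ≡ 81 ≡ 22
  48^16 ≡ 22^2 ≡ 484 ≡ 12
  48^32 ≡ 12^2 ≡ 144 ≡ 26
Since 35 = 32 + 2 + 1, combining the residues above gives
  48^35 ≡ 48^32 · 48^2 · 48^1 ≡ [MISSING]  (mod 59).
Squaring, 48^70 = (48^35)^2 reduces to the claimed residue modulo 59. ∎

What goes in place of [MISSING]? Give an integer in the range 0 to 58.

48^32 · 48^2 · 48^1 ≡ 26 · 3 · 48 = 3744.
3744 mod 59 = 27, so 48^35 ≡ 27 (mod 59).

27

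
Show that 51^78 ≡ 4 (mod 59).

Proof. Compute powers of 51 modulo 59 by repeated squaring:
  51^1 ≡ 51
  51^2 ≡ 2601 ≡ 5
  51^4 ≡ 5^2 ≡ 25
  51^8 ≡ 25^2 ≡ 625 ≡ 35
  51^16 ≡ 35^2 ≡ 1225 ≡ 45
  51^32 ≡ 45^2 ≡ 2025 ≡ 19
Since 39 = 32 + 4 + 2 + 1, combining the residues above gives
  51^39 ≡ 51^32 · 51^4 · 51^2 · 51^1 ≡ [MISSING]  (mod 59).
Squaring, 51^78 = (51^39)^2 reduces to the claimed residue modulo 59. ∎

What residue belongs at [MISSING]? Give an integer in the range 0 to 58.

Multiply the listed residues: 19 · 25 · 5 · 51 = 475 → 2375 → 121125.
Reducing modulo 59: 121125 = 2052·59 + 57, so 51^39 ≡ 57.

57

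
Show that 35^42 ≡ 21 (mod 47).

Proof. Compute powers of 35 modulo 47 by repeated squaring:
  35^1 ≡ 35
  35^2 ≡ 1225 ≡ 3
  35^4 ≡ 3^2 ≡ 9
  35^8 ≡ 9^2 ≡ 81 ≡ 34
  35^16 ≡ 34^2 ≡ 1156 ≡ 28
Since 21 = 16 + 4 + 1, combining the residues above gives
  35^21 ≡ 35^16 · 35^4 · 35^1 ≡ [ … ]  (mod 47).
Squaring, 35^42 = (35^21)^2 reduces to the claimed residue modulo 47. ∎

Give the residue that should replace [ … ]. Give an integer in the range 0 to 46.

31

35^16 · 35^4 · 35^1 ≡ 28 · 9 · 35 = 8820.
8820 mod 47 = 31, so 35^21 ≡ 31 (mod 47).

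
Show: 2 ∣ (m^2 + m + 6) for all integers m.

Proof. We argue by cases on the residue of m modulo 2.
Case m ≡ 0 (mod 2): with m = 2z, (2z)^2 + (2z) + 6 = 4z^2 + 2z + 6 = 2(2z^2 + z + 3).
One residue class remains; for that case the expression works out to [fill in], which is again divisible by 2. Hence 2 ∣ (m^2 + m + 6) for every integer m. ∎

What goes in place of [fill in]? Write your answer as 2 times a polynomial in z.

2(2z^2 + 3z + 4)

Only m ≡ 1 (mod 2) is unaccounted for. Put m = 2z+1:
(2z+1)^2 + (2z+1) + 6 expands to 4z^2 + 6z + 8,
and factoring out 2 leaves 2(2z^2 + 3z + 4).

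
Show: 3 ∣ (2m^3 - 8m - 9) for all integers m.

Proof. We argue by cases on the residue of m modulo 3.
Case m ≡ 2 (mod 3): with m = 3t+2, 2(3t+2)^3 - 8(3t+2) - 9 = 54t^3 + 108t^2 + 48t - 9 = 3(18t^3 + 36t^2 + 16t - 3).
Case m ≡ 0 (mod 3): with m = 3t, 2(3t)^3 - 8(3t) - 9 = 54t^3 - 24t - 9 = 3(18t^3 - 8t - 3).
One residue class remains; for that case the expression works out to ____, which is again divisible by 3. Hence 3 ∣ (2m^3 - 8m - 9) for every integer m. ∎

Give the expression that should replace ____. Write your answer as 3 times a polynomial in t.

The residues treated are {2, 0}, so the missing case is m ≡ 1 (mod 3); write m = 3t+1.
Then 2(3t+1)^3 - 8(3t+1) - 9 = 54t^3 + 54t^2 - 6t - 15 = 3(18t^3 + 18t^2 - 2t - 5).

3(18t^3 + 18t^2 - 2t - 5)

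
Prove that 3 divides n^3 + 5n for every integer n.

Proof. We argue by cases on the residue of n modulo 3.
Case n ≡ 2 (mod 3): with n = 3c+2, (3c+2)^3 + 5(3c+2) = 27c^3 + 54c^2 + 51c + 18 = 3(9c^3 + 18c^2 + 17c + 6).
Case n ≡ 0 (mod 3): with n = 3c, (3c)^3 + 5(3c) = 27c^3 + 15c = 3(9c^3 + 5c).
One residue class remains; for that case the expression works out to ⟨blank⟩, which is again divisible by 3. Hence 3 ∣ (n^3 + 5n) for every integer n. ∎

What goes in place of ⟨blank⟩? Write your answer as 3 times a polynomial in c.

3(9c^3 + 9c^2 + 8c + 2)

Only n ≡ 1 (mod 3) is unaccounted for. Put n = 3c+1:
(3c+1)^3 + 5(3c+1) expands to 27c^3 + 27c^2 + 24c + 6,
and factoring out 3 leaves 3(9c^3 + 9c^2 + 8c + 2).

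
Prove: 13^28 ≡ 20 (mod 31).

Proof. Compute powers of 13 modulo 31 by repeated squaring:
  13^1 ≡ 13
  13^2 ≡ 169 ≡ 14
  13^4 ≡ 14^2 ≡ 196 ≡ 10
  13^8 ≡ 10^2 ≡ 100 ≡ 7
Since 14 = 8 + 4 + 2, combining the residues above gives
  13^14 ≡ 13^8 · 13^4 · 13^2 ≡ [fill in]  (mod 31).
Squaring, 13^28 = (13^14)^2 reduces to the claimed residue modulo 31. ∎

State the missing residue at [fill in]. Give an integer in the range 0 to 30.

19

Multiply the listed residues: 7 · 10 · 14 = 70 → 980.
Reducing modulo 31: 980 = 31·31 + 19, so 13^14 ≡ 19.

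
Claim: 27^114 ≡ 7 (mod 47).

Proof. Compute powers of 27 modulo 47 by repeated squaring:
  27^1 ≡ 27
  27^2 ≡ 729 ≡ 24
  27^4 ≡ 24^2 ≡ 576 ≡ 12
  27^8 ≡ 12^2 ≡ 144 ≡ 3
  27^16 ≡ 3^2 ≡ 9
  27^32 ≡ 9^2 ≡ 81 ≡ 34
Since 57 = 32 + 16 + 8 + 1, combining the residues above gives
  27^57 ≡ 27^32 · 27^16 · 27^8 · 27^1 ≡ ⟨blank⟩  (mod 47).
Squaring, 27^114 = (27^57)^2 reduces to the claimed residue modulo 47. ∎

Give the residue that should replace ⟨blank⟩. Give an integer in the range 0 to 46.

17

27^32 · 27^16 · 27^8 · 27^1 ≡ 34 · 9 · 3 · 27 = 24786.
24786 mod 47 = 17, so 27^57 ≡ 17 (mod 47).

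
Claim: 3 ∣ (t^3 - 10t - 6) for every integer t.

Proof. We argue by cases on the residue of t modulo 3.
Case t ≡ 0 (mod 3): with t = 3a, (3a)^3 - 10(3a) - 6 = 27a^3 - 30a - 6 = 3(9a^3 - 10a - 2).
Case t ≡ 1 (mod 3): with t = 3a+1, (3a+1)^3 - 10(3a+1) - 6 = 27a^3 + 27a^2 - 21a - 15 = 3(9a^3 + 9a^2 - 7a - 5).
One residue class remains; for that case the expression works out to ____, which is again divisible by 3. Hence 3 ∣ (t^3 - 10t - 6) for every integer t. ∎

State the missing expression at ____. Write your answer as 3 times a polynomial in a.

3(9a^3 + 18a^2 + 2a - 6)

Only t ≡ 2 (mod 3) is unaccounted for. Put t = 3a+2:
(3a+2)^3 - 10(3a+2) - 6 expands to 27a^3 + 54a^2 + 6a - 18,
and factoring out 3 leaves 3(9a^3 + 18a^2 + 2a - 6).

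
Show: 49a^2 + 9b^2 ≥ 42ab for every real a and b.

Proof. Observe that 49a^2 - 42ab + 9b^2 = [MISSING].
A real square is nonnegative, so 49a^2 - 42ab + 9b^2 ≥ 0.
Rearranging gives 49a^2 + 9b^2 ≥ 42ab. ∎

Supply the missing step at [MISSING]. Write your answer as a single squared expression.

The leading and trailing coefficients are 7^2 and 3^2, and 42 = 2·7·3, so the trinomial is (7a - 3b)^2.
Hence 49a^2 - 42ab + 9b^2 ≥ 0.

(7a - 3b)^2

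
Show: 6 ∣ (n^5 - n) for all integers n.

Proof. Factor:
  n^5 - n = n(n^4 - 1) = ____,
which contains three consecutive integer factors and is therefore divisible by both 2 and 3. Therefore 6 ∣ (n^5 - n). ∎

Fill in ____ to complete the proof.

(n - 1)n(n + 1)(n^2 + 1)

n^4 - 1 = (n^2 - 1)(n^2 + 1), and n^2 - 1 = (n-1)(n+1).
So n(n^4 - 1) = (n - 1)n(n + 1)(n^2 + 1).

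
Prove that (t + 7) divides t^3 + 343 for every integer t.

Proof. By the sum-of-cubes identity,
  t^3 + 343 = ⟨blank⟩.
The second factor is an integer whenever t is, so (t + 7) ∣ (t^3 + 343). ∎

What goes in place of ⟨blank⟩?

(t + 7)(t^2 - 7t + 49)

Polynomial division of t^3 + 343 by t + 7 leaves remainder 0 and quotient t^2 - 7t + 49.
Hence t^3 + 343 = (t + 7)(t^2 - 7t + 49).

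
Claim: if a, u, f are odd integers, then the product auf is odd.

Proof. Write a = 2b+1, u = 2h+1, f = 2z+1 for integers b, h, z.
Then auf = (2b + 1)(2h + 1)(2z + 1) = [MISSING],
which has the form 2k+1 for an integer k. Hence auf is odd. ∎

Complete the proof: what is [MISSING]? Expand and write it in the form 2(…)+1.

2(4bhz + 2bh + 2bz + b + 2hz + h + z) + 1

Expanding: (2b + 1)(2h + 1)(2z + 1) = 8bhz + 4bh + 4bz + 2b + 4hz + 2h + 2z + 1.
Every term except the constant is even, so this is 2(4bhz + 2bh + 2bz + b + 2hz + h + z) + 1,
and 4bhz + 2bh + 2bz + b + 2hz + h + z ∈ ℤ gives the required form.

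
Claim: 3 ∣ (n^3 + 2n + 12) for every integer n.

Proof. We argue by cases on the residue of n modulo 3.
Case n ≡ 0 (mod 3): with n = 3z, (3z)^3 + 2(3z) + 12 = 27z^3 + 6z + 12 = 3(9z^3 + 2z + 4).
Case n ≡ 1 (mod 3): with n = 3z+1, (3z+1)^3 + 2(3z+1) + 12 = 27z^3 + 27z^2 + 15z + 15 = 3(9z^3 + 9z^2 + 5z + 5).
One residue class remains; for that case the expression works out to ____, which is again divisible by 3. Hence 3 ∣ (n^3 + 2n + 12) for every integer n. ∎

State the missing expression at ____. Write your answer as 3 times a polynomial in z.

The residues treated are {0, 1}, so the missing case is n ≡ 2 (mod 3); write n = 3z+2.
Then (3z+2)^3 + 2(3z+2) + 12 = 27z^3 + 54z^2 + 42z + 24 = 3(9z^3 + 18z^2 + 14z + 8).

3(9z^3 + 18z^2 + 14z + 8)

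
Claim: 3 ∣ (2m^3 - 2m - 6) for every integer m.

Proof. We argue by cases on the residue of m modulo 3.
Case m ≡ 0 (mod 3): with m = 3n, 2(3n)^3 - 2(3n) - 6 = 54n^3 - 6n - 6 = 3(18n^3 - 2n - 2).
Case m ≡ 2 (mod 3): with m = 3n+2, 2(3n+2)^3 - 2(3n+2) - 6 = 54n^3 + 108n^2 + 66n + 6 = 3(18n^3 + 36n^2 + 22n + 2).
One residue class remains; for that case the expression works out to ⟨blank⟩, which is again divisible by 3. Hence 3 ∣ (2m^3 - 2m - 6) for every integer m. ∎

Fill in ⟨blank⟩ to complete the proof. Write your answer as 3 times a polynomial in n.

The residues treated are {0, 2}, so the missing case is m ≡ 1 (mod 3); write m = 3n+1.
Then 2(3n+1)^3 - 2(3n+1) - 6 = 54n^3 + 54n^2 + 12n - 6 = 3(18n^3 + 18n^2 + 4n - 2).

3(18n^3 + 18n^2 + 4n - 2)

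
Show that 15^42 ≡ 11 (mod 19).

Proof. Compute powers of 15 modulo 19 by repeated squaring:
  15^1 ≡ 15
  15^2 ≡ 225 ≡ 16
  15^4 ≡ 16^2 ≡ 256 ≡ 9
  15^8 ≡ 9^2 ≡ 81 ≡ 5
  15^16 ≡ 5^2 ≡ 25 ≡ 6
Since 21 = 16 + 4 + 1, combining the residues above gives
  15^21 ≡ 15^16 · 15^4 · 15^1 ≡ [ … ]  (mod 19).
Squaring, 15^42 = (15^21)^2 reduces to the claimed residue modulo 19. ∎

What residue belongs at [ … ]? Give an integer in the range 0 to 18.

15^16 · 15^4 · 15^1 ≡ 6 · 9 · 15 = 810.
810 mod 19 = 12, so 15^21 ≡ 12 (mod 19).

12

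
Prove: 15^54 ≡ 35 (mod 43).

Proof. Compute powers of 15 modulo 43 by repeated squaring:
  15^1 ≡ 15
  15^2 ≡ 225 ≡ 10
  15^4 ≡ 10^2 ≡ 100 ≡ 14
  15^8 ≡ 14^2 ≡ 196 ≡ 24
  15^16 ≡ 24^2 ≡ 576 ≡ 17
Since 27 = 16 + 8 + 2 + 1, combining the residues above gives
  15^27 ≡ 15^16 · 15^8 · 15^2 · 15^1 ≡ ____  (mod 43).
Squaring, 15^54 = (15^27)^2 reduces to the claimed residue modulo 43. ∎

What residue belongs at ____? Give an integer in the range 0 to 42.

11

15^16 · 15^8 · 15^2 · 15^1 ≡ 17 · 24 · 10 · 15 = 61200.
61200 mod 43 = 11, so 15^27 ≡ 11 (mod 43).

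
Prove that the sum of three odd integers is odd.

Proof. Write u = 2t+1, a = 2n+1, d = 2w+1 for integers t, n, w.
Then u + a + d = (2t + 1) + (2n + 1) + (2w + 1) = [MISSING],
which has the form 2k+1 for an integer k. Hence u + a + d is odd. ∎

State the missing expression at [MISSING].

Expanding: (2t + 1) + (2n + 1) + (2w + 1) = 2n + 2t + 2w + 3.
Every term except the constant is even, so this is 2(n + t + w + 1) + 1,
and n + t + w + 1 ∈ ℤ gives the required form.

2(n + t + w + 1) + 1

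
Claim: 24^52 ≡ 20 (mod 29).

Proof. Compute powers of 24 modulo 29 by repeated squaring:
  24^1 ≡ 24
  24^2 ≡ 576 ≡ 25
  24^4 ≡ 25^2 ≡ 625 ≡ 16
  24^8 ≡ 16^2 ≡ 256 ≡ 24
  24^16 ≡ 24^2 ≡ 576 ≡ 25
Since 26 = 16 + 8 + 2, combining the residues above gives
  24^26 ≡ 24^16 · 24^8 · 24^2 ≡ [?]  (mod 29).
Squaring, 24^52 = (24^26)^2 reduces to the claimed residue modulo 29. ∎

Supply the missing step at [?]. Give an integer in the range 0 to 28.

24^16 · 24^8 · 24^2 ≡ 25 · 24 · 25 = 15000.
15000 mod 29 = 7, so 24^26 ≡ 7 (mod 29).

7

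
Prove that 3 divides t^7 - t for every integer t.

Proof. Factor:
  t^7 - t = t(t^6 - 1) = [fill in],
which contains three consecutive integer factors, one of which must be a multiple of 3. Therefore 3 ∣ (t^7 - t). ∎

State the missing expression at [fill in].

(t - 1)t(t + 1)(t^4 + t^2 + 1)

t^6 - 1 = (t^2 - 1)(t^4 + t^2 + 1), and t^2 - 1 = (t-1)(t+1).
So t(t^6 - 1) = (t - 1)t(t + 1)(t^4 + t^2 + 1).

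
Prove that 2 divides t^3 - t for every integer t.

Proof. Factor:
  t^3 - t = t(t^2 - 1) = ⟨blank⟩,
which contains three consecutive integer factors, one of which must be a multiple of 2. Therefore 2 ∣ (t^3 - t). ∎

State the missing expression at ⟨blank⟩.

(t - 1)t(t + 1)

t(t^2 - 1) = t(t - 1)(t + 1) = (t - 1)t(t + 1).
These three factors are consecutive integers, so their product is divisible by 2.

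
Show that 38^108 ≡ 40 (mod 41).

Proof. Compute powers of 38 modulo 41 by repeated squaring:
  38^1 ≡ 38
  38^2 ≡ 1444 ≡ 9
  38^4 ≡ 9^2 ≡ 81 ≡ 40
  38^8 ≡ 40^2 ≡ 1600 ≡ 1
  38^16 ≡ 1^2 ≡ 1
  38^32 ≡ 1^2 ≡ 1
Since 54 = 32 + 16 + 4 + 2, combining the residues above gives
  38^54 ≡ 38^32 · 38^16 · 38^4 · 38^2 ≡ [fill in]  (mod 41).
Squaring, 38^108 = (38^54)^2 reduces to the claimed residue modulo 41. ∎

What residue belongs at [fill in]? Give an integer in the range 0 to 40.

Multiply the listed residues: 1 · 1 · 40 · 9 = 1 → 40 → 360.
Reducing modulo 41: 360 = 8·41 + 32, so 38^54 ≡ 32.

32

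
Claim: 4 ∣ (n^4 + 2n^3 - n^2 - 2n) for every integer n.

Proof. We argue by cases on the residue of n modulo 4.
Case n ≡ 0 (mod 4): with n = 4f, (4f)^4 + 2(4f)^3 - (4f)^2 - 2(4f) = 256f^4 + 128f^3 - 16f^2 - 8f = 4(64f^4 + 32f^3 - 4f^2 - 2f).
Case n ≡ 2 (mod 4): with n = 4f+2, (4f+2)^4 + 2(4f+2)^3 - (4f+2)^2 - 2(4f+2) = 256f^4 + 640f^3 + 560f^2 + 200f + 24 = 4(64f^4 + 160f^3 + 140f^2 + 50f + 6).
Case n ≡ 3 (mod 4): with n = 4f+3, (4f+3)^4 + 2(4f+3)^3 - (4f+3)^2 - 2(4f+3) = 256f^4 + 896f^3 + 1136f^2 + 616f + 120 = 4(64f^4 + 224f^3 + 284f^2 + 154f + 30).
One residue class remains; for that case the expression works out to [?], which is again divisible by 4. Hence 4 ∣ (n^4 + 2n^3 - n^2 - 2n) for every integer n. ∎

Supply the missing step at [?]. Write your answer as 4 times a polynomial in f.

4(64f^4 + 96f^3 + 44f^2 + 6f)

Only n ≡ 1 (mod 4) is unaccounted for. Put n = 4f+1:
(4f+1)^4 + 2(4f+1)^3 - (4f+1)^2 - 2(4f+1) expands to 256f^4 + 384f^3 + 176f^2 + 24f,
and factoring out 4 leaves 4(64f^4 + 96f^3 + 44f^2 + 6f).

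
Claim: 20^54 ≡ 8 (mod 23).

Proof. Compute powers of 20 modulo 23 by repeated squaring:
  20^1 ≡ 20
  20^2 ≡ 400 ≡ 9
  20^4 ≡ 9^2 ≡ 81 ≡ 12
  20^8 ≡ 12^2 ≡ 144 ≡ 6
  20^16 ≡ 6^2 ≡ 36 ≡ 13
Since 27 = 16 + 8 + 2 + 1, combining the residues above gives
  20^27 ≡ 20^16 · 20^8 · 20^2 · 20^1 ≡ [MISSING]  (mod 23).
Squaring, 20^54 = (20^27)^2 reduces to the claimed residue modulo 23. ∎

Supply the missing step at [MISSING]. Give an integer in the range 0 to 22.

Multiply the listed residues: 13 · 6 · 9 · 20 = 78 → 702 → 14040.
Reducing modulo 23: 14040 = 610·23 + 10, so 20^27 ≡ 10.

10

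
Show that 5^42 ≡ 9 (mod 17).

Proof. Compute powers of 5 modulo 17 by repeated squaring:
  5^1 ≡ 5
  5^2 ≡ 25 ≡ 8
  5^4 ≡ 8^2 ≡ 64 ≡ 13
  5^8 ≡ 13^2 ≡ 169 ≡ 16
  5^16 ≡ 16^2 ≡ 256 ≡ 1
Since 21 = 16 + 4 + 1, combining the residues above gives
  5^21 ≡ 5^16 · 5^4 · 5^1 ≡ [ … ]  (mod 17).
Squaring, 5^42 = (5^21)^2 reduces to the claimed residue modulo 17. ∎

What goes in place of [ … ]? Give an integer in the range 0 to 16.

Multiply the listed residues: 1 · 13 · 5 = 13 → 65.
Reducing modulo 17: 65 = 3·17 + 14, so 5^21 ≡ 14.

14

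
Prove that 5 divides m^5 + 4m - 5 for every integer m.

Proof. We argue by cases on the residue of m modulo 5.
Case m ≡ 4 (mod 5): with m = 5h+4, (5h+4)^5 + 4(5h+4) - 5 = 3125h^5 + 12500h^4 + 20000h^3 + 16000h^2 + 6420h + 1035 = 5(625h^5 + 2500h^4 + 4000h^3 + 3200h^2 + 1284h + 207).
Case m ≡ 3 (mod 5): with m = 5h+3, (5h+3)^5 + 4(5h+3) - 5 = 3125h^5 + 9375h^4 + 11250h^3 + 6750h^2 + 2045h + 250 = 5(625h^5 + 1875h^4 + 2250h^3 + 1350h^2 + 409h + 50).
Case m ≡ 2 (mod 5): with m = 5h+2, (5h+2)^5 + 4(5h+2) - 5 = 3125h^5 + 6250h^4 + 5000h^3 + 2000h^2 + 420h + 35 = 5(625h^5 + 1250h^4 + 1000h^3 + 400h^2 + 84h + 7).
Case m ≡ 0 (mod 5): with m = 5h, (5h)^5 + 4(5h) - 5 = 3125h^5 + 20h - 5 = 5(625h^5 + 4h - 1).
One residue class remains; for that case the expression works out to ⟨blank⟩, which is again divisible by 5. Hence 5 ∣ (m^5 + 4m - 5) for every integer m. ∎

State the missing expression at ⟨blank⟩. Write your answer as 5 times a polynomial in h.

Only m ≡ 1 (mod 5) is unaccounted for. Put m = 5h+1:
(5h+1)^5 + 4(5h+1) - 5 expands to 3125h^5 + 3125h^4 + 1250h^3 + 250h^2 + 45h,
and factoring out 5 leaves 5(625h^5 + 625h^4 + 250h^3 + 50h^2 + 9h).

5(625h^5 + 625h^4 + 250h^3 + 50h^2 + 9h)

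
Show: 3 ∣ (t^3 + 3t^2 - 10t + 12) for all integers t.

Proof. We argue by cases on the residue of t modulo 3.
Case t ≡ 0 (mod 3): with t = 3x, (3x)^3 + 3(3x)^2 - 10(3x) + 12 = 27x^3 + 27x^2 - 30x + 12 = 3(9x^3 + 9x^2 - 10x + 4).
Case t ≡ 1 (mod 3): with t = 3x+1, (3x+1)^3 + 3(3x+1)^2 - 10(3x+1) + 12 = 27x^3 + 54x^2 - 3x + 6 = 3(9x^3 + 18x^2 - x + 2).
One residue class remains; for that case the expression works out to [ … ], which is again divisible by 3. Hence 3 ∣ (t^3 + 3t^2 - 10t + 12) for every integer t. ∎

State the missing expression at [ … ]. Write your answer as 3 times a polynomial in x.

The residues treated are {0, 1}, so the missing case is t ≡ 2 (mod 3); write t = 3x+2.
Then (3x+2)^3 + 3(3x+2)^2 - 10(3x+2) + 12 = 27x^3 + 81x^2 + 42x + 12 = 3(9x^3 + 27x^2 + 14x + 4).

3(9x^3 + 27x^2 + 14x + 4)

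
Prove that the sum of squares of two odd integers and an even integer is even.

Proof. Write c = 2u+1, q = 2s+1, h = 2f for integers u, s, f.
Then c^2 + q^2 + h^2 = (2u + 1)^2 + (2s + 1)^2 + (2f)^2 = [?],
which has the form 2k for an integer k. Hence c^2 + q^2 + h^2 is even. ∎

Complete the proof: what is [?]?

2(2f^2 + 2s^2 + 2s + 2u^2 + 2u + 1)

Expanding: (2u + 1)^2 + (2s + 1)^2 + (2f)^2 = 4f^2 + 4s^2 + 4s + 4u^2 + 4u + 2.
Every term is even; pulling out the factor of 2 gives 2(2f^2 + 2s^2 + 2s + 2u^2 + 2u + 1).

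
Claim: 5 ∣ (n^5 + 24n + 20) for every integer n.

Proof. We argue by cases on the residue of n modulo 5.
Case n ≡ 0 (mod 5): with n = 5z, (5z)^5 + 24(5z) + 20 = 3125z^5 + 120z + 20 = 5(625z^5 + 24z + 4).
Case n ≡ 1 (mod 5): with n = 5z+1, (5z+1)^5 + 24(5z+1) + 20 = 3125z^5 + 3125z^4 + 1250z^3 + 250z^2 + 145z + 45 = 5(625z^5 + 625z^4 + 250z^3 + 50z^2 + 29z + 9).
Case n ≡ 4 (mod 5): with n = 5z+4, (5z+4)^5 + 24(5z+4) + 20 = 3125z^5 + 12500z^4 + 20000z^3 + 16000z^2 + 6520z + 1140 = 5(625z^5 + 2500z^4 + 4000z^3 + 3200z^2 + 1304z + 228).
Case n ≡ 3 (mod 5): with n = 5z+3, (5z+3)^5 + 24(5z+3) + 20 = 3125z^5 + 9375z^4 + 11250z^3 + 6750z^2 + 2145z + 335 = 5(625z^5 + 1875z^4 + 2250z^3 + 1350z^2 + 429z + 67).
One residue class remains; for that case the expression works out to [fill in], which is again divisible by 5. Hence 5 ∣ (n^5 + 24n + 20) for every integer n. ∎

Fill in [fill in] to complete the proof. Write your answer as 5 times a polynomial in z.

5(625z^5 + 1250z^4 + 1000z^3 + 400z^2 + 104z + 20)

The residues treated are {0, 1, 4, 3}, so the missing case is n ≡ 2 (mod 5); write n = 5z+2.
Then (5z+2)^5 + 24(5z+2) + 20 = 3125z^5 + 6250z^4 + 5000z^3 + 2000z^2 + 520z + 100 = 5(625z^5 + 1250z^4 + 1000z^3 + 400z^2 + 104z + 20).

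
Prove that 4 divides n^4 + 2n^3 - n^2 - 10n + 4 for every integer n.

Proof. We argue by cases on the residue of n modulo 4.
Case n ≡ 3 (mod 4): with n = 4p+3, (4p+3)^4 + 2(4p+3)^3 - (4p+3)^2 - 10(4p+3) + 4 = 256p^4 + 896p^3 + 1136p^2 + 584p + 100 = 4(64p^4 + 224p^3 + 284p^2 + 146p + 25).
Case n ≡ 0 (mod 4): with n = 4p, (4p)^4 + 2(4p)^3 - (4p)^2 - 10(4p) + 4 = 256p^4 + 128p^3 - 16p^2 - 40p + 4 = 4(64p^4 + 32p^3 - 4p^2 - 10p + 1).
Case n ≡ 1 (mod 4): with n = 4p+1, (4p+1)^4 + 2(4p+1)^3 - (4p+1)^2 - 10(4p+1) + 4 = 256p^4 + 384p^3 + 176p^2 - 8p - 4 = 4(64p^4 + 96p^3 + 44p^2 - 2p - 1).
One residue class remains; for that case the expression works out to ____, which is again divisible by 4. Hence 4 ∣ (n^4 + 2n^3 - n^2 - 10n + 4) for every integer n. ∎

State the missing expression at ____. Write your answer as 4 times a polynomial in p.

4(64p^4 + 160p^3 + 140p^2 + 42p + 3)

The residues treated are {3, 0, 1}, so the missing case is n ≡ 2 (mod 4); write n = 4p+2.
Then (4p+2)^4 + 2(4p+2)^3 - (4p+2)^2 - 10(4p+2) + 4 = 256p^4 + 640p^3 + 560p^2 + 168p + 12 = 4(64p^4 + 160p^3 + 140p^2 + 42p + 3).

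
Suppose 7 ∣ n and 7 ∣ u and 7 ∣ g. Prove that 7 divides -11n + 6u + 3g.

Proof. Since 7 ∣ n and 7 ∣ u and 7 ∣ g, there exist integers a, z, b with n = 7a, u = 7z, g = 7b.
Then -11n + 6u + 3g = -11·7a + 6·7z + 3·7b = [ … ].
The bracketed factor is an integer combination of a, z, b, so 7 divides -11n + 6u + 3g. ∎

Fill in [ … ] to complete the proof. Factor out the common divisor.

7(-11a + 3b + 6z)

Pull the common 7 out of every term: -11·7a + 6·7z + 3·7b = 7(-11a + 3b + 6z).
-11a + 3b + 6z is an integer, which exhibits the divisibility.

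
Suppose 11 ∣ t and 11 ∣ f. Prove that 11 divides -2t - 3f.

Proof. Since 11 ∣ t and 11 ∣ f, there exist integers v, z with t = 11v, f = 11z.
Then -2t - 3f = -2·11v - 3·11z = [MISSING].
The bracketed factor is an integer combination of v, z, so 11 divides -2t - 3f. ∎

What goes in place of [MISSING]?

Pull the common 11 out of every term: -2·11v - 3·11z = 11(-2v - 3z).
-2v - 3z is an integer, which exhibits the divisibility.

11(-2v - 3z)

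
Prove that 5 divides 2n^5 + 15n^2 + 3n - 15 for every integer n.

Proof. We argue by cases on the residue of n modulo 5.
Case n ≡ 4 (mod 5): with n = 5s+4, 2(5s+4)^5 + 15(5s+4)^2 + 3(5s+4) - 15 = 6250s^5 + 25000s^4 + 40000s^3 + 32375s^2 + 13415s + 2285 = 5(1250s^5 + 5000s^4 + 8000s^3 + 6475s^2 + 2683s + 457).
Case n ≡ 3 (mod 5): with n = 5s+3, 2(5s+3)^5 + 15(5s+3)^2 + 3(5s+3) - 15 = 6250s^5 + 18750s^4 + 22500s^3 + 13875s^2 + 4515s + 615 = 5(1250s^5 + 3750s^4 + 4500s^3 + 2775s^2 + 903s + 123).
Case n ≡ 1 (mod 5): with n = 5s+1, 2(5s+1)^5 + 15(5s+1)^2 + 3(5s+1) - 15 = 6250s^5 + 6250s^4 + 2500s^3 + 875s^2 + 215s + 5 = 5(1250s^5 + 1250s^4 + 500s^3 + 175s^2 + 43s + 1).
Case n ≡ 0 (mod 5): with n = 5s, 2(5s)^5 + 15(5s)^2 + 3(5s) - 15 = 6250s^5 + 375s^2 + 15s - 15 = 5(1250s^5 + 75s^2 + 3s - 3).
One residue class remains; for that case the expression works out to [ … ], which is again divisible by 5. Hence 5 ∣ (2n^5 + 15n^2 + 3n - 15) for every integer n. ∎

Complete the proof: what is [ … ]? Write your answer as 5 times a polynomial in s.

The residues treated are {4, 3, 1, 0}, so the missing case is n ≡ 2 (mod 5); write n = 5s+2.
Then 2(5s+2)^5 + 15(5s+2)^2 + 3(5s+2) - 15 = 6250s^5 + 12500s^4 + 10000s^3 + 4375s^2 + 1115s + 115 = 5(1250s^5 + 2500s^4 + 2000s^3 + 875s^2 + 223s + 23).

5(1250s^5 + 2500s^4 + 2000s^3 + 875s^2 + 223s + 23)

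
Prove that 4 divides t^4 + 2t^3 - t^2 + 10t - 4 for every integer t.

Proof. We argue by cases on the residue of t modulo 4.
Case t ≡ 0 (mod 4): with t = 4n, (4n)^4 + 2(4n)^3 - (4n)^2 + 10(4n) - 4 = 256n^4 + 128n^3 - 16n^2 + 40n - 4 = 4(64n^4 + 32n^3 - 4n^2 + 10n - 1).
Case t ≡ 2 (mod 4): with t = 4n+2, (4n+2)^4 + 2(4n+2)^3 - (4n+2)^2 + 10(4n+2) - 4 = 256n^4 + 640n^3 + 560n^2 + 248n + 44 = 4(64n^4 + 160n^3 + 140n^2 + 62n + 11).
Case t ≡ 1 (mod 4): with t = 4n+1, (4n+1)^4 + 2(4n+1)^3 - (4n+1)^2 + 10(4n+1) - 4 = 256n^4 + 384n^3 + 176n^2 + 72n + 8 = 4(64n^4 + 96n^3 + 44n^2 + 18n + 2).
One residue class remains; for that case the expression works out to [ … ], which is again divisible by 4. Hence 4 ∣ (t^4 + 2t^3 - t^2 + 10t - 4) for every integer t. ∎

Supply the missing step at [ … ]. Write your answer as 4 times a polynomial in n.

Only t ≡ 3 (mod 4) is unaccounted for. Put t = 4n+3:
(4n+3)^4 + 2(4n+3)^3 - (4n+3)^2 + 10(4n+3) - 4 expands to 256n^4 + 896n^3 + 1136n^2 + 664n + 152,
and factoring out 4 leaves 4(64n^4 + 224n^3 + 284n^2 + 166n + 38).

4(64n^4 + 224n^3 + 284n^2 + 166n + 38)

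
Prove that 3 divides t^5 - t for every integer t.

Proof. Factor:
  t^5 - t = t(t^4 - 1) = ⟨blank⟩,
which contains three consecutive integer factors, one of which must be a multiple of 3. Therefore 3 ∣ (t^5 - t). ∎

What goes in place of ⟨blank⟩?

(t - 1)t(t + 1)(t^2 + 1)

t^4 - 1 = (t^2 - 1)(t^2 + 1), and t^2 - 1 = (t-1)(t+1).
So t(t^4 - 1) = (t - 1)t(t + 1)(t^2 + 1).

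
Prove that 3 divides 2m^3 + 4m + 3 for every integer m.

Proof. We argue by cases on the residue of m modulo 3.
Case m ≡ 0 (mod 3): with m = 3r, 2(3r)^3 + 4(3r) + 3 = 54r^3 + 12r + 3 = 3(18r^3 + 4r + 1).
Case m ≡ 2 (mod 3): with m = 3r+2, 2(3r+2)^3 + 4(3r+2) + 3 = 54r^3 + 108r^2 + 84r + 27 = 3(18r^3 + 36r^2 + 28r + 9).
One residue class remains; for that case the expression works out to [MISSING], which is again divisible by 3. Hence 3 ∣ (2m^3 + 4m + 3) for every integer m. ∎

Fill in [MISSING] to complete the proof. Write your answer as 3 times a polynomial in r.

The residues treated are {0, 2}, so the missing case is m ≡ 1 (mod 3); write m = 3r+1.
Then 2(3r+1)^3 + 4(3r+1) + 3 = 54r^3 + 54r^2 + 30r + 9 = 3(18r^3 + 18r^2 + 10r + 3).

3(18r^3 + 18r^2 + 10r + 3)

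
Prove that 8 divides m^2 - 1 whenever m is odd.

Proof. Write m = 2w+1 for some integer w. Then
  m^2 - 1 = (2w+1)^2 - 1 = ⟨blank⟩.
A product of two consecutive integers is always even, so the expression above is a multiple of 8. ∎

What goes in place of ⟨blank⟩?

4w(w + 1)

(2w+1)^2 - 1 = 4w^2 + 4w + 1 - 1 = 4w^2 + 4w = 4w(w+1).
Since w and w+1 are consecutive, w(w+1) is even, and 4·(even) is a multiple of 8.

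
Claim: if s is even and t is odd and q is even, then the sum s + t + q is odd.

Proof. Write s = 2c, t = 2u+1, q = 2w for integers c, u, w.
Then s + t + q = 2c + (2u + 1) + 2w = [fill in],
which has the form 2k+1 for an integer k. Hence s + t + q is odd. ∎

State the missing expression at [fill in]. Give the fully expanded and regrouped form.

Expanding: 2c + (2u + 1) + 2w = 2c + 2u + 2w + 1.
Every term except the constant is even, so this is 2(c + u + w) + 1,
and c + u + w ∈ ℤ gives the required form.

2(c + u + w) + 1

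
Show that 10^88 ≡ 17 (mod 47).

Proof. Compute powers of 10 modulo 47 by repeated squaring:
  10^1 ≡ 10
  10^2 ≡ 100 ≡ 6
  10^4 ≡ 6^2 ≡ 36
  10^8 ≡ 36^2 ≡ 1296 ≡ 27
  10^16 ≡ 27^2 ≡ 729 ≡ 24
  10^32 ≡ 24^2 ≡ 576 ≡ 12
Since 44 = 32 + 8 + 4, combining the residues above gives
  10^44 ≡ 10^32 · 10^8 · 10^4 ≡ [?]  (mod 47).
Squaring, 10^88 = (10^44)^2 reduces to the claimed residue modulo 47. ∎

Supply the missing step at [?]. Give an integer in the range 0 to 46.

Multiply the listed residues: 12 · 27 · 36 = 324 → 11664.
Reducing modulo 47: 11664 = 248·47 + 8, so 10^44 ≡ 8.

8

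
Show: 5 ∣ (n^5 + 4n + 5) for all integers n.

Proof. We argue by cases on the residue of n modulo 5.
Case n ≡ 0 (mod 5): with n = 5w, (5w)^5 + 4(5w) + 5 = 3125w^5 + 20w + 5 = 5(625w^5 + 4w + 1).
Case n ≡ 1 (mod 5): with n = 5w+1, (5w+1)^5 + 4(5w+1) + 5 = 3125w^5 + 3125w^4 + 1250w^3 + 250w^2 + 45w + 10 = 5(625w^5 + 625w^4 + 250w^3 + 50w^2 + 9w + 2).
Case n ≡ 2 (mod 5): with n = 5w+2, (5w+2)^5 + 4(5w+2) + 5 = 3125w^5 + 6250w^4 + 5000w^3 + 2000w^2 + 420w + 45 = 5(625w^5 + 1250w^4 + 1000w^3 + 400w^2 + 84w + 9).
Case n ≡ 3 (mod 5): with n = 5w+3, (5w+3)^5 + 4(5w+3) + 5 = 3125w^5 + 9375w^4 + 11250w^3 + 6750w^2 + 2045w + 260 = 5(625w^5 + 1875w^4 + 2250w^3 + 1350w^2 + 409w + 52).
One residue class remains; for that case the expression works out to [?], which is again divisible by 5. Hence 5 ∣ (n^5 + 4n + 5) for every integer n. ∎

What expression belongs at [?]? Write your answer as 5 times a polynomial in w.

Only n ≡ 4 (mod 5) is unaccounted for. Put n = 5w+4:
(5w+4)^5 + 4(5w+4) + 5 expands to 3125w^5 + 12500w^4 + 20000w^3 + 16000w^2 + 6420w + 1045,
and factoring out 5 leaves 5(625w^5 + 2500w^4 + 4000w^3 + 3200w^2 + 1284w + 209).

5(625w^5 + 2500w^4 + 4000w^3 + 3200w^2 + 1284w + 209)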